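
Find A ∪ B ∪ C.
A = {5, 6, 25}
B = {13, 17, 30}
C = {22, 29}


A ∪ B = {5, 6, 13, 17, 25, 30}
(A ∪ B) ∪ C = {5, 6, 13, 17, 22, 25, 29, 30}

A ∪ B ∪ C = {5, 6, 13, 17, 22, 25, 29, 30}


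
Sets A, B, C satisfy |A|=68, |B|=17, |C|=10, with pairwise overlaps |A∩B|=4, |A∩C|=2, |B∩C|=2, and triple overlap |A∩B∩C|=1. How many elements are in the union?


|A∪B∪C| = |A|+|B|+|C| - |A∩B|-|A∩C|-|B∩C| + |A∩B∩C|
= 68+17+10 - 4-2-2 + 1
= 95 - 8 + 1
= 88

|A ∪ B ∪ C| = 88


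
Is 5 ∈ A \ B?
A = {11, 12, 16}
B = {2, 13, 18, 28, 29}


A = {11, 12, 16}, B = {2, 13, 18, 28, 29}
A \ B = elements in A but not in B
A \ B = {11, 12, 16}
Checking if 5 ∈ A \ B
5 is not in A \ B → False

5 ∉ A \ B


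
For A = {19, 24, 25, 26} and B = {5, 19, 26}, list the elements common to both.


A ∩ B = elements in both A and B
A = {19, 24, 25, 26}
B = {5, 19, 26}
A ∩ B = {19, 26}

A ∩ B = {19, 26}


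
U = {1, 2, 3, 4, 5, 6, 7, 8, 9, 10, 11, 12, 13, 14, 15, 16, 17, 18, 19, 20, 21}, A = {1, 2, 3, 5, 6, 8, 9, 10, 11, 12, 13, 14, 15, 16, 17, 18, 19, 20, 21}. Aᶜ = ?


Aᶜ = U \ A = elements in U but not in A
U = {1, 2, 3, 4, 5, 6, 7, 8, 9, 10, 11, 12, 13, 14, 15, 16, 17, 18, 19, 20, 21}
A = {1, 2, 3, 5, 6, 8, 9, 10, 11, 12, 13, 14, 15, 16, 17, 18, 19, 20, 21}
Aᶜ = {4, 7}

Aᶜ = {4, 7}


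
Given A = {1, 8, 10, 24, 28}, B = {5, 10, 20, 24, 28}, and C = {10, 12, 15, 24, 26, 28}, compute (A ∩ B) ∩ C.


A ∩ B = {10, 24, 28}
(A ∩ B) ∩ C = {10, 24, 28}

A ∩ B ∩ C = {10, 24, 28}


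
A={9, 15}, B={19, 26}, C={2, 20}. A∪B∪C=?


A ∪ B = {9, 15, 19, 26}
(A ∪ B) ∪ C = {2, 9, 15, 19, 20, 26}

A ∪ B ∪ C = {2, 9, 15, 19, 20, 26}


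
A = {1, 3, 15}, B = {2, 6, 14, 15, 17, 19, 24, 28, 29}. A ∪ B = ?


A ∪ B = all elements in A or B (or both)
A = {1, 3, 15}
B = {2, 6, 14, 15, 17, 19, 24, 28, 29}
A ∪ B = {1, 2, 3, 6, 14, 15, 17, 19, 24, 28, 29}

A ∪ B = {1, 2, 3, 6, 14, 15, 17, 19, 24, 28, 29}


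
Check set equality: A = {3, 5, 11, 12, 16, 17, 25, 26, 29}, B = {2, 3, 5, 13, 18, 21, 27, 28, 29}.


Two sets are equal iff they have exactly the same elements.
A = {3, 5, 11, 12, 16, 17, 25, 26, 29}
B = {2, 3, 5, 13, 18, 21, 27, 28, 29}
Differences: {2, 11, 12, 13, 16, 17, 18, 21, 25, 26, 27, 28}
A ≠ B

No, A ≠ B


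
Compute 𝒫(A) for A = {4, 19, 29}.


|A| = 3, so |P(A)| = 2^3 = 8
Enumerate subsets by cardinality (0 to 3):
∅, {4}, {19}, {29}, {4, 19}, {4, 29}, {19, 29}, {4, 19, 29}

P(A) has 8 subsets: ∅, {4}, {19}, {29}, {4, 19}, {4, 29}, {19, 29}, {4, 19, 29}


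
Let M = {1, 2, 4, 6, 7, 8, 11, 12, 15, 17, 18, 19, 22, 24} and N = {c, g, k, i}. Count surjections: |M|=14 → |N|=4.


n = |M| = 14, k = |N| = 4. Surjections via inclusion-exclusion:
S(n,k) = Σ(-1)^i × C(k,i) × (k-i)^n, i=0 to k
i=0: (-1)^0×C(4,0)×4^14 = 268435456
i=1: (-1)^1×C(4,1)×3^14 = -19131876
i=2: (-1)^2×C(4,2)×2^14 = 98304
i=3: (-1)^3×C(4,3)×1^14 = -4
i=4: (-1)^4×C(4,4)×0^14 = 0
Total = 249401880

Number of surjections = 249401880


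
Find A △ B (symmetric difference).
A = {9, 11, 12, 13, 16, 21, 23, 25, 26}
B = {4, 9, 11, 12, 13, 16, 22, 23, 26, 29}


A △ B = (A \ B) ∪ (B \ A) = elements in exactly one of A or B
A \ B = {21, 25}
B \ A = {4, 22, 29}
A △ B = {4, 21, 22, 25, 29}

A △ B = {4, 21, 22, 25, 29}


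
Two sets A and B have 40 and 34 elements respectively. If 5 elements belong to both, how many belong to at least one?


|A ∪ B| = |A| + |B| - |A ∩ B|
= 40 + 34 - 5
= 69

|A ∪ B| = 69


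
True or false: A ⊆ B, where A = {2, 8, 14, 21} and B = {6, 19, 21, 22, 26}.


A ⊆ B means every element of A is in B.
Elements in A not in B: {2, 8, 14}
So A ⊄ B.

No, A ⊄ B


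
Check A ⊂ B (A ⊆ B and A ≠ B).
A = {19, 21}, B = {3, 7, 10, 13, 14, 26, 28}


A ⊂ B requires: A ⊆ B AND A ≠ B.
A ⊆ B? No
A ⊄ B, so A is not a proper subset.

No, A is not a proper subset of B


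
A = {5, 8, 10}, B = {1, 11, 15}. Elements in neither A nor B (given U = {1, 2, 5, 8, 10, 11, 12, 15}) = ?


A = {5, 8, 10}
B = {1, 11, 15}
Region: in neither A nor B (given U = {1, 2, 5, 8, 10, 11, 12, 15})
Elements: {2, 12}

Elements in neither A nor B (given U = {1, 2, 5, 8, 10, 11, 12, 15}): {2, 12}


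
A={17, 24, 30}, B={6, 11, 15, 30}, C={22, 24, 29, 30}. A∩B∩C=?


A ∩ B = {30}
(A ∩ B) ∩ C = {30}

A ∩ B ∩ C = {30}


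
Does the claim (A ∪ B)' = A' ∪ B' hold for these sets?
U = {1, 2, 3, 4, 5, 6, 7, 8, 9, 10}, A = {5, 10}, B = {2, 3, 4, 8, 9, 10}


LHS: A ∪ B = {2, 3, 4, 5, 8, 9, 10}
(A ∪ B)' = U \ (A ∪ B) = {1, 6, 7}
A' = {1, 2, 3, 4, 6, 7, 8, 9}, B' = {1, 5, 6, 7}
Claimed RHS: A' ∪ B' = {1, 2, 3, 4, 5, 6, 7, 8, 9}
Identity is INVALID: LHS = {1, 6, 7} but the RHS claimed here equals {1, 2, 3, 4, 5, 6, 7, 8, 9}. The correct form is (A ∪ B)' = A' ∩ B'.

Identity is invalid: (A ∪ B)' = {1, 6, 7} but A' ∪ B' = {1, 2, 3, 4, 5, 6, 7, 8, 9}. The correct De Morgan law is (A ∪ B)' = A' ∩ B'.


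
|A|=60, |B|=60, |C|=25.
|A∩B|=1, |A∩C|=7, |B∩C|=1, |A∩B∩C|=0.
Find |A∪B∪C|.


|A∪B∪C| = |A|+|B|+|C| - |A∩B|-|A∩C|-|B∩C| + |A∩B∩C|
= 60+60+25 - 1-7-1 + 0
= 145 - 9 + 0
= 136

|A ∪ B ∪ C| = 136


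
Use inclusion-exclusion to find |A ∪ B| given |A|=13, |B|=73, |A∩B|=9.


|A ∪ B| = |A| + |B| - |A ∩ B|
= 13 + 73 - 9
= 77

|A ∪ B| = 77


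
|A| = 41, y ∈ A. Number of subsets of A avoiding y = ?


Subsets of A avoiding y are subsets of A \ {y}, which has 40 elements.
Count = 2^(n-1) = 2^40
= 1099511627776

Number of subsets avoiding y = 1099511627776


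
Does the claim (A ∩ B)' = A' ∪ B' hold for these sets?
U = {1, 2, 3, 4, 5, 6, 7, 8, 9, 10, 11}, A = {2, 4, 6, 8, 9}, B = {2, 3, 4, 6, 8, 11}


LHS: A ∩ B = {2, 4, 6, 8}
(A ∩ B)' = U \ (A ∩ B) = {1, 3, 5, 7, 9, 10, 11}
A' = {1, 3, 5, 7, 10, 11}, B' = {1, 5, 7, 9, 10}
Claimed RHS: A' ∪ B' = {1, 3, 5, 7, 9, 10, 11}
Identity is VALID: LHS = RHS = {1, 3, 5, 7, 9, 10, 11} ✓

Identity is valid. (A ∩ B)' = A' ∪ B' = {1, 3, 5, 7, 9, 10, 11}


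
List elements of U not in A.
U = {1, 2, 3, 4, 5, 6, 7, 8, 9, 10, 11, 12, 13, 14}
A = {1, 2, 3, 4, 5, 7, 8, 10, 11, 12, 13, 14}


Aᶜ = U \ A = elements in U but not in A
U = {1, 2, 3, 4, 5, 6, 7, 8, 9, 10, 11, 12, 13, 14}
A = {1, 2, 3, 4, 5, 7, 8, 10, 11, 12, 13, 14}
Aᶜ = {6, 9}

Aᶜ = {6, 9}


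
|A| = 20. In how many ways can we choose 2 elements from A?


C(n,k) = n! / (k!(n-k)!)
C(20,2) = 20! / (2!18!)
= 190

C(20,2) = 190


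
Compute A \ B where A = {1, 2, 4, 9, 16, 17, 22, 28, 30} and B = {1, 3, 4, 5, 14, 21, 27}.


A \ B = elements in A but not in B
A = {1, 2, 4, 9, 16, 17, 22, 28, 30}
B = {1, 3, 4, 5, 14, 21, 27}
Remove from A any elements in B
A \ B = {2, 9, 16, 17, 22, 28, 30}

A \ B = {2, 9, 16, 17, 22, 28, 30}


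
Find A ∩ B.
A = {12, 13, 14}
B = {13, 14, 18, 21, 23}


A ∩ B = elements in both A and B
A = {12, 13, 14}
B = {13, 14, 18, 21, 23}
A ∩ B = {13, 14}

A ∩ B = {13, 14}


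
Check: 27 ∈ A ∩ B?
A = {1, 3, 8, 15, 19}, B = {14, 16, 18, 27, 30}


A = {1, 3, 8, 15, 19}, B = {14, 16, 18, 27, 30}
A ∩ B = elements in both A and B
A ∩ B = ∅
Checking if 27 ∈ A ∩ B
27 is not in A ∩ B → False

27 ∉ A ∩ B


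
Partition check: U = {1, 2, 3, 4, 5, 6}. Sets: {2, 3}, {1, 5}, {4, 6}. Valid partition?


A partition requires: (1) non-empty parts, (2) pairwise disjoint, (3) union = U
Parts: {2, 3}, {1, 5}, {4, 6}
Union of parts: {1, 2, 3, 4, 5, 6}
U = {1, 2, 3, 4, 5, 6}
All non-empty? True
Pairwise disjoint? True
Covers U? True

Yes, valid partition


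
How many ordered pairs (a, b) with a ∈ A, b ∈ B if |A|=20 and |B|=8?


|A × B| = |A| × |B|
= 20 × 8
= 160

|A × B| = 160


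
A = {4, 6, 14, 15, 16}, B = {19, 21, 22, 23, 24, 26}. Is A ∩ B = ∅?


Disjoint means A ∩ B = ∅.
A ∩ B = ∅
A ∩ B = ∅, so A and B are disjoint.

Yes, A and B are disjoint


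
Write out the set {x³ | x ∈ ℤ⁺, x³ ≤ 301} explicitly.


Checking each candidate:
Condition: positive perfect cubes ≤ 301
Result = {1, 8, 27, 64, 125, 216}

{1, 8, 27, 64, 125, 216}


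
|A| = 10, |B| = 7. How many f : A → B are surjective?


n = |A| = 10, k = |B| = 7. Surjections via inclusion-exclusion:
S(n,k) = Σ(-1)^i × C(k,i) × (k-i)^n, i=0 to k
i=0: (-1)^0×C(7,0)×7^10 = 282475249
i=1: (-1)^1×C(7,1)×6^10 = -423263232
i=2: (-1)^2×C(7,2)×5^10 = 205078125
i=3: (-1)^3×C(7,3)×4^10 = -36700160
i=4: (-1)^4×C(7,4)×3^10 = 2066715
i=5: (-1)^5×C(7,5)×2^10 = -21504
i=6: (-1)^6×C(7,6)×1^10 = 7
i=7: (-1)^7×C(7,7)×0^10 = 0
Total = 29635200

Number of surjections = 29635200


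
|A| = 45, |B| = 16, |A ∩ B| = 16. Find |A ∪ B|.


|A ∪ B| = |A| + |B| - |A ∩ B|
= 45 + 16 - 16
= 45

|A ∪ B| = 45


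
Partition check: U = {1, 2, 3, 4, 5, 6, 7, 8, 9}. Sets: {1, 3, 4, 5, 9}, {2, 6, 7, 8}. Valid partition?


A partition requires: (1) non-empty parts, (2) pairwise disjoint, (3) union = U
Parts: {1, 3, 4, 5, 9}, {2, 6, 7, 8}
Union of parts: {1, 2, 3, 4, 5, 6, 7, 8, 9}
U = {1, 2, 3, 4, 5, 6, 7, 8, 9}
All non-empty? True
Pairwise disjoint? True
Covers U? True

Yes, valid partition


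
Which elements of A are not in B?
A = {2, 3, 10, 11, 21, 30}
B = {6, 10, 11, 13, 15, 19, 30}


A \ B = elements in A but not in B
A = {2, 3, 10, 11, 21, 30}
B = {6, 10, 11, 13, 15, 19, 30}
Remove from A any elements in B
A \ B = {2, 3, 21}

A \ B = {2, 3, 21}


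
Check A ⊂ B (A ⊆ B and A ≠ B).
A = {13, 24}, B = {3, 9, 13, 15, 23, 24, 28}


A ⊂ B requires: A ⊆ B AND A ≠ B.
A ⊆ B? Yes
A = B? No
A ⊂ B: Yes (A is a proper subset of B)

Yes, A ⊂ B


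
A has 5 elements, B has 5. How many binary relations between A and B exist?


A relation from A to B is any subset of A × B.
|A × B| = 5 × 5 = 25
# relations = 2^|A × B| = 2^25 = 33554432

Number of relations = 33554432


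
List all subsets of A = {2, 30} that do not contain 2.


A subset of A that omits 2 is a subset of A \ {2}, so there are 2^(n-1) = 2^1 = 2 of them.
Subsets excluding 2: ∅, {30}

Subsets excluding 2 (2 total): ∅, {30}


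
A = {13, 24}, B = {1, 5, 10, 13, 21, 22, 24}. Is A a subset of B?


A ⊆ B means every element of A is in B.
All elements of A are in B.
So A ⊆ B.

Yes, A ⊆ B


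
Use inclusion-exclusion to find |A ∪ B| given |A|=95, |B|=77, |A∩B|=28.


|A ∪ B| = |A| + |B| - |A ∩ B|
= 95 + 77 - 28
= 144

|A ∪ B| = 144


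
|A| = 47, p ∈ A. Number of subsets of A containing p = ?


Subsets of A containing p correspond to subsets of A \ {p}, which has 46 elements.
Count = 2^(n-1) = 2^46
= 70368744177664

Number of subsets containing p = 70368744177664


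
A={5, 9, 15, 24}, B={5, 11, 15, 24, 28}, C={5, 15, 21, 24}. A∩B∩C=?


A ∩ B = {5, 15, 24}
(A ∩ B) ∩ C = {5, 15, 24}

A ∩ B ∩ C = {5, 15, 24}


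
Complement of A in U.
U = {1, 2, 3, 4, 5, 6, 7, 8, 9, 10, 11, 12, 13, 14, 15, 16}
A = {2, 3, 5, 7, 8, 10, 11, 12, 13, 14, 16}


Aᶜ = U \ A = elements in U but not in A
U = {1, 2, 3, 4, 5, 6, 7, 8, 9, 10, 11, 12, 13, 14, 15, 16}
A = {2, 3, 5, 7, 8, 10, 11, 12, 13, 14, 16}
Aᶜ = {1, 4, 6, 9, 15}

Aᶜ = {1, 4, 6, 9, 15}


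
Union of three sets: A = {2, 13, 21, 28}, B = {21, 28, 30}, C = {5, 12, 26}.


A ∪ B = {2, 13, 21, 28, 30}
(A ∪ B) ∪ C = {2, 5, 12, 13, 21, 26, 28, 30}

A ∪ B ∪ C = {2, 5, 12, 13, 21, 26, 28, 30}


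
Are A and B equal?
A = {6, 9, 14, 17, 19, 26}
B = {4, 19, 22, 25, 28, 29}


Two sets are equal iff they have exactly the same elements.
A = {6, 9, 14, 17, 19, 26}
B = {4, 19, 22, 25, 28, 29}
Differences: {4, 6, 9, 14, 17, 22, 25, 26, 28, 29}
A ≠ B

No, A ≠ B


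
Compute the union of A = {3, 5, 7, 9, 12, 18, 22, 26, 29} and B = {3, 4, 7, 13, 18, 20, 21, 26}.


A ∪ B = all elements in A or B (or both)
A = {3, 5, 7, 9, 12, 18, 22, 26, 29}
B = {3, 4, 7, 13, 18, 20, 21, 26}
A ∪ B = {3, 4, 5, 7, 9, 12, 13, 18, 20, 21, 22, 26, 29}

A ∪ B = {3, 4, 5, 7, 9, 12, 13, 18, 20, 21, 22, 26, 29}


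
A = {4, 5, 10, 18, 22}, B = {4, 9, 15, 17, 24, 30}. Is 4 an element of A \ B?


A = {4, 5, 10, 18, 22}, B = {4, 9, 15, 17, 24, 30}
A \ B = elements in A but not in B
A \ B = {5, 10, 18, 22}
Checking if 4 ∈ A \ B
4 is not in A \ B → False

4 ∉ A \ B


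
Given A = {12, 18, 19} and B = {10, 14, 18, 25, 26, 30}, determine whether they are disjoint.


Disjoint means A ∩ B = ∅.
A ∩ B = {18}
A ∩ B ≠ ∅, so A and B are NOT disjoint.

No, A and B are not disjoint (A ∩ B = {18})


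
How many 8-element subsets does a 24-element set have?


C(n,k) = n! / (k!(n-k)!)
C(24,8) = 24! / (8!16!)
= 735471

C(24,8) = 735471


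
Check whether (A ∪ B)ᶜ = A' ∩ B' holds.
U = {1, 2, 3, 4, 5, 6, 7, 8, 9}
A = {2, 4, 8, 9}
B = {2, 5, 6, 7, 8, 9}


LHS: A ∪ B = {2, 4, 5, 6, 7, 8, 9}
(A ∪ B)' = U \ (A ∪ B) = {1, 3}
A' = {1, 3, 5, 6, 7}, B' = {1, 3, 4}
Claimed RHS: A' ∩ B' = {1, 3}
Identity is VALID: LHS = RHS = {1, 3} ✓

Identity is valid. (A ∪ B)' = A' ∩ B' = {1, 3}


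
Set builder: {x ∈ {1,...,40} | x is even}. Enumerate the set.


Checking each candidate:
Condition: even numbers in {1,...,40}
Result = {2, 4, 6, 8, 10, 12, 14, 16, 18, 20, 22, 24, 26, 28, 30, 32, 34, 36, 38, 40}

{2, 4, 6, 8, 10, 12, 14, 16, 18, 20, 22, 24, 26, 28, 30, 32, 34, 36, 38, 40}


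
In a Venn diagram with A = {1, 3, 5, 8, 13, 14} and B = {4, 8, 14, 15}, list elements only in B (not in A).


A = {1, 3, 5, 8, 13, 14}
B = {4, 8, 14, 15}
Region: only in B (not in A)
Elements: {4, 15}

Elements only in B (not in A): {4, 15}


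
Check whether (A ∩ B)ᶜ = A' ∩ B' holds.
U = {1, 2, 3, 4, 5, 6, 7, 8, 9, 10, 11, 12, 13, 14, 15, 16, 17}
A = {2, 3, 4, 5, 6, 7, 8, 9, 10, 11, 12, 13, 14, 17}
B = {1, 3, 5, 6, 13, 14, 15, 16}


LHS: A ∩ B = {3, 5, 6, 13, 14}
(A ∩ B)' = U \ (A ∩ B) = {1, 2, 4, 7, 8, 9, 10, 11, 12, 15, 16, 17}
A' = {1, 15, 16}, B' = {2, 4, 7, 8, 9, 10, 11, 12, 17}
Claimed RHS: A' ∩ B' = ∅
Identity is INVALID: LHS = {1, 2, 4, 7, 8, 9, 10, 11, 12, 15, 16, 17} but the RHS claimed here equals ∅. The correct form is (A ∩ B)' = A' ∪ B'.

Identity is invalid: (A ∩ B)' = {1, 2, 4, 7, 8, 9, 10, 11, 12, 15, 16, 17} but A' ∩ B' = ∅. The correct De Morgan law is (A ∩ B)' = A' ∪ B'.


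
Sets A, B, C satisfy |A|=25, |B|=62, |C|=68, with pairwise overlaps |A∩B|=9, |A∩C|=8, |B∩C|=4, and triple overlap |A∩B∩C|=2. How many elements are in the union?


|A∪B∪C| = |A|+|B|+|C| - |A∩B|-|A∩C|-|B∩C| + |A∩B∩C|
= 25+62+68 - 9-8-4 + 2
= 155 - 21 + 2
= 136

|A ∪ B ∪ C| = 136


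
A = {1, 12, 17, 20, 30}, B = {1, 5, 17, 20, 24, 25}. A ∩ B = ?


A ∩ B = elements in both A and B
A = {1, 12, 17, 20, 30}
B = {1, 5, 17, 20, 24, 25}
A ∩ B = {1, 17, 20}

A ∩ B = {1, 17, 20}


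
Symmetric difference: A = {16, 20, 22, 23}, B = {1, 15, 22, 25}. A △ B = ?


A △ B = (A \ B) ∪ (B \ A) = elements in exactly one of A or B
A \ B = {16, 20, 23}
B \ A = {1, 15, 25}
A △ B = {1, 15, 16, 20, 23, 25}

A △ B = {1, 15, 16, 20, 23, 25}


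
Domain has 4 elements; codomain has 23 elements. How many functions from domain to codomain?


Each of |A| = 4 inputs maps to any of |B| = 23 outputs.
# functions = |B|^|A| = 23^4
= 279841

Number of functions = 279841


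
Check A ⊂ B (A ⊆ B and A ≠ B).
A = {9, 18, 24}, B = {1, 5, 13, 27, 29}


A ⊂ B requires: A ⊆ B AND A ≠ B.
A ⊆ B? No
A ⊄ B, so A is not a proper subset.

No, A is not a proper subset of B


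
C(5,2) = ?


C(n,k) = n! / (k!(n-k)!)
C(5,2) = 5! / (2!3!)
= 10

C(5,2) = 10


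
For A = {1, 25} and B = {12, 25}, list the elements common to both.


A ∩ B = elements in both A and B
A = {1, 25}
B = {12, 25}
A ∩ B = {25}

A ∩ B = {25}


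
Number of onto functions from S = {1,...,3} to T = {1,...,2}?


n = |S| = 3, k = |T| = 2. Surjections via inclusion-exclusion:
S(n,k) = Σ(-1)^i × C(k,i) × (k-i)^n, i=0 to k
i=0: (-1)^0×C(2,0)×2^3 = 8
i=1: (-1)^1×C(2,1)×1^3 = -2
i=2: (-1)^2×C(2,2)×0^3 = 0
Total = 6

Number of surjections = 6


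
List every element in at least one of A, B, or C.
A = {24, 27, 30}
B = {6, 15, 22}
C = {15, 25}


A ∪ B = {6, 15, 22, 24, 27, 30}
(A ∪ B) ∪ C = {6, 15, 22, 24, 25, 27, 30}

A ∪ B ∪ C = {6, 15, 22, 24, 25, 27, 30}


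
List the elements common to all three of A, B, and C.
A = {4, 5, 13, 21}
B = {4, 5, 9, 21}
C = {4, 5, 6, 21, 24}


A ∩ B = {4, 5, 21}
(A ∩ B) ∩ C = {4, 5, 21}

A ∩ B ∩ C = {4, 5, 21}


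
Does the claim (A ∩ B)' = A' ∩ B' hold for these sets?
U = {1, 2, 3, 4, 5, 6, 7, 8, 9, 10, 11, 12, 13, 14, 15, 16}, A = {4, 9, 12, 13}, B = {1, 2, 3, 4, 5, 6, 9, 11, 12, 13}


LHS: A ∩ B = {4, 9, 12, 13}
(A ∩ B)' = U \ (A ∩ B) = {1, 2, 3, 5, 6, 7, 8, 10, 11, 14, 15, 16}
A' = {1, 2, 3, 5, 6, 7, 8, 10, 11, 14, 15, 16}, B' = {7, 8, 10, 14, 15, 16}
Claimed RHS: A' ∩ B' = {7, 8, 10, 14, 15, 16}
Identity is INVALID: LHS = {1, 2, 3, 5, 6, 7, 8, 10, 11, 14, 15, 16} but the RHS claimed here equals {7, 8, 10, 14, 15, 16}. The correct form is (A ∩ B)' = A' ∪ B'.

Identity is invalid: (A ∩ B)' = {1, 2, 3, 5, 6, 7, 8, 10, 11, 14, 15, 16} but A' ∩ B' = {7, 8, 10, 14, 15, 16}. The correct De Morgan law is (A ∩ B)' = A' ∪ B'.


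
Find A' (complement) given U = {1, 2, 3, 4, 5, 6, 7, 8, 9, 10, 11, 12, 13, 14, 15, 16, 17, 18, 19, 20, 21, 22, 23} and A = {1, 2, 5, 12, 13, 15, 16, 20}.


Aᶜ = U \ A = elements in U but not in A
U = {1, 2, 3, 4, 5, 6, 7, 8, 9, 10, 11, 12, 13, 14, 15, 16, 17, 18, 19, 20, 21, 22, 23}
A = {1, 2, 5, 12, 13, 15, 16, 20}
Aᶜ = {3, 4, 6, 7, 8, 9, 10, 11, 14, 17, 18, 19, 21, 22, 23}

Aᶜ = {3, 4, 6, 7, 8, 9, 10, 11, 14, 17, 18, 19, 21, 22, 23}


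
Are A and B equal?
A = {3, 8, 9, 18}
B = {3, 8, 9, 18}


Two sets are equal iff they have exactly the same elements.
A = {3, 8, 9, 18}
B = {3, 8, 9, 18}
Same elements → A = B

Yes, A = B


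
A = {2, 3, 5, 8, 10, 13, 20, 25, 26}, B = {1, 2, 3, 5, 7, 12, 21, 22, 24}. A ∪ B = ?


A ∪ B = all elements in A or B (or both)
A = {2, 3, 5, 8, 10, 13, 20, 25, 26}
B = {1, 2, 3, 5, 7, 12, 21, 22, 24}
A ∪ B = {1, 2, 3, 5, 7, 8, 10, 12, 13, 20, 21, 22, 24, 25, 26}

A ∪ B = {1, 2, 3, 5, 7, 8, 10, 12, 13, 20, 21, 22, 24, 25, 26}


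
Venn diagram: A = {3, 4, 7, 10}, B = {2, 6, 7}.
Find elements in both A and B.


A = {3, 4, 7, 10}
B = {2, 6, 7}
Region: in both A and B
Elements: {7}

Elements in both A and B: {7}


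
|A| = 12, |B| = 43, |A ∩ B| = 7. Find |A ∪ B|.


|A ∪ B| = |A| + |B| - |A ∩ B|
= 12 + 43 - 7
= 48

|A ∪ B| = 48


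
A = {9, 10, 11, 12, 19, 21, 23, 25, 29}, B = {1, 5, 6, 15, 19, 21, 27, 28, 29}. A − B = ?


A \ B = elements in A but not in B
A = {9, 10, 11, 12, 19, 21, 23, 25, 29}
B = {1, 5, 6, 15, 19, 21, 27, 28, 29}
Remove from A any elements in B
A \ B = {9, 10, 11, 12, 23, 25}

A \ B = {9, 10, 11, 12, 23, 25}


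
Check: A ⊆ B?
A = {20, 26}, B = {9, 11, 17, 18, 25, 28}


A ⊆ B means every element of A is in B.
Elements in A not in B: {20, 26}
So A ⊄ B.

No, A ⊄ B


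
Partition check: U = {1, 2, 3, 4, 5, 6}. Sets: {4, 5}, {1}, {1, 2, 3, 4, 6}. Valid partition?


A partition requires: (1) non-empty parts, (2) pairwise disjoint, (3) union = U
Parts: {4, 5}, {1}, {1, 2, 3, 4, 6}
Union of parts: {1, 2, 3, 4, 5, 6}
U = {1, 2, 3, 4, 5, 6}
All non-empty? True
Pairwise disjoint? False
Covers U? True

No, not a valid partition


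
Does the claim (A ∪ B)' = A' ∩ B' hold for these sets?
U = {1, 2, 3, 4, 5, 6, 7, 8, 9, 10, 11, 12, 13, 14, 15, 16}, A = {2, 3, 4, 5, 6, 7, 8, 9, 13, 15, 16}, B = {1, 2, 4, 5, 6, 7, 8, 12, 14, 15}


LHS: A ∪ B = {1, 2, 3, 4, 5, 6, 7, 8, 9, 12, 13, 14, 15, 16}
(A ∪ B)' = U \ (A ∪ B) = {10, 11}
A' = {1, 10, 11, 12, 14}, B' = {3, 9, 10, 11, 13, 16}
Claimed RHS: A' ∩ B' = {10, 11}
Identity is VALID: LHS = RHS = {10, 11} ✓

Identity is valid. (A ∪ B)' = A' ∩ B' = {10, 11}


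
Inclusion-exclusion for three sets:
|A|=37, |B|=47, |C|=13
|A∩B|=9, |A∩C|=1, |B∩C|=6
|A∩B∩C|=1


|A∪B∪C| = |A|+|B|+|C| - |A∩B|-|A∩C|-|B∩C| + |A∩B∩C|
= 37+47+13 - 9-1-6 + 1
= 97 - 16 + 1
= 82

|A ∪ B ∪ C| = 82


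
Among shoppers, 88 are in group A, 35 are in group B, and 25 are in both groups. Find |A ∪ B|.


|A ∪ B| = |A| + |B| - |A ∩ B|
= 88 + 35 - 25
= 98

|A ∪ B| = 98


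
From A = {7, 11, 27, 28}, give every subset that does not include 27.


A subset of A that omits 27 is a subset of A \ {27}, so there are 2^(n-1) = 2^3 = 8 of them.
Subsets excluding 27: ∅, {7}, {11}, {28}, {7, 11}, {7, 28}, {11, 28}, {7, 11, 28}

Subsets excluding 27 (8 total): ∅, {7}, {11}, {28}, {7, 11}, {7, 28}, {11, 28}, {7, 11, 28}


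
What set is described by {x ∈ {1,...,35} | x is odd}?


Checking each candidate:
Condition: odd numbers in {1,...,35}
Result = {1, 3, 5, 7, 9, 11, 13, 15, 17, 19, 21, 23, 25, 27, 29, 31, 33, 35}

{1, 3, 5, 7, 9, 11, 13, 15, 17, 19, 21, 23, 25, 27, 29, 31, 33, 35}


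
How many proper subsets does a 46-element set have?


Total subsets = 2^n = 2^46 = 70368744177664
Proper subsets exclude the set itself: 2^n - 1
= 70368744177664 - 1
= 70368744177663

Number of proper subsets = 70368744177663


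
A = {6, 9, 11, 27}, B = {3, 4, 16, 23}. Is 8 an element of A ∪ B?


A = {6, 9, 11, 27}, B = {3, 4, 16, 23}
A ∪ B = all elements in A or B
A ∪ B = {3, 4, 6, 9, 11, 16, 23, 27}
Checking if 8 ∈ A ∪ B
8 is not in A ∪ B → False

8 ∉ A ∪ B


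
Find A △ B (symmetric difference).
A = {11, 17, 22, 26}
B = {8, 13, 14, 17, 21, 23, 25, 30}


A △ B = (A \ B) ∪ (B \ A) = elements in exactly one of A or B
A \ B = {11, 22, 26}
B \ A = {8, 13, 14, 21, 23, 25, 30}
A △ B = {8, 11, 13, 14, 21, 22, 23, 25, 26, 30}

A △ B = {8, 11, 13, 14, 21, 22, 23, 25, 26, 30}


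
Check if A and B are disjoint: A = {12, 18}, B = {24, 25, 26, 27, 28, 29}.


Disjoint means A ∩ B = ∅.
A ∩ B = ∅
A ∩ B = ∅, so A and B are disjoint.

Yes, A and B are disjoint


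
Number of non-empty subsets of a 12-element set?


Total subsets = 2^n = 2^12 = 4096
Non-empty subsets exclude the empty set: 2^n - 1
= 4096 - 1
= 4095

Number of non-empty subsets = 4095


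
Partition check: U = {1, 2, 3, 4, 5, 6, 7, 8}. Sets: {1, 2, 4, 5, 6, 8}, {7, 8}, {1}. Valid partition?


A partition requires: (1) non-empty parts, (2) pairwise disjoint, (3) union = U
Parts: {1, 2, 4, 5, 6, 8}, {7, 8}, {1}
Union of parts: {1, 2, 4, 5, 6, 7, 8}
U = {1, 2, 3, 4, 5, 6, 7, 8}
All non-empty? True
Pairwise disjoint? False
Covers U? False

No, not a valid partition


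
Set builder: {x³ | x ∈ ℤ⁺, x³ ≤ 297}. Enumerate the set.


Checking each candidate:
Condition: positive perfect cubes ≤ 297
Result = {1, 8, 27, 64, 125, 216}

{1, 8, 27, 64, 125, 216}


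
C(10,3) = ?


C(n,k) = n! / (k!(n-k)!)
C(10,3) = 10! / (3!7!)
= 120

C(10,3) = 120


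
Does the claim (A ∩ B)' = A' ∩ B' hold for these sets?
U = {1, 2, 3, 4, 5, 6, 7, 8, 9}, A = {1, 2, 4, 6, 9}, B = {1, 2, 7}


LHS: A ∩ B = {1, 2}
(A ∩ B)' = U \ (A ∩ B) = {3, 4, 5, 6, 7, 8, 9}
A' = {3, 5, 7, 8}, B' = {3, 4, 5, 6, 8, 9}
Claimed RHS: A' ∩ B' = {3, 5, 8}
Identity is INVALID: LHS = {3, 4, 5, 6, 7, 8, 9} but the RHS claimed here equals {3, 5, 8}. The correct form is (A ∩ B)' = A' ∪ B'.

Identity is invalid: (A ∩ B)' = {3, 4, 5, 6, 7, 8, 9} but A' ∩ B' = {3, 5, 8}. The correct De Morgan law is (A ∩ B)' = A' ∪ B'.


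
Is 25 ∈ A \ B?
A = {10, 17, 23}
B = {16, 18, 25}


A = {10, 17, 23}, B = {16, 18, 25}
A \ B = elements in A but not in B
A \ B = {10, 17, 23}
Checking if 25 ∈ A \ B
25 is not in A \ B → False

25 ∉ A \ B


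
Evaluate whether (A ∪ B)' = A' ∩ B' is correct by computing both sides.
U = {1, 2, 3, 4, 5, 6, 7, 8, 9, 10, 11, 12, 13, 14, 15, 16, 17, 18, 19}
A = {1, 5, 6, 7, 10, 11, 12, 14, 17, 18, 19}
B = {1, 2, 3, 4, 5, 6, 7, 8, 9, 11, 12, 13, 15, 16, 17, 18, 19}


LHS: A ∪ B = {1, 2, 3, 4, 5, 6, 7, 8, 9, 10, 11, 12, 13, 14, 15, 16, 17, 18, 19}
(A ∪ B)' = U \ (A ∪ B) = ∅
A' = {2, 3, 4, 8, 9, 13, 15, 16}, B' = {10, 14}
Claimed RHS: A' ∩ B' = ∅
Identity is VALID: LHS = RHS = ∅ ✓

Identity is valid. (A ∪ B)' = A' ∩ B' = ∅


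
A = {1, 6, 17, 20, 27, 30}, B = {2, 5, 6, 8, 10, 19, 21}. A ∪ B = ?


A ∪ B = all elements in A or B (or both)
A = {1, 6, 17, 20, 27, 30}
B = {2, 5, 6, 8, 10, 19, 21}
A ∪ B = {1, 2, 5, 6, 8, 10, 17, 19, 20, 21, 27, 30}

A ∪ B = {1, 2, 5, 6, 8, 10, 17, 19, 20, 21, 27, 30}


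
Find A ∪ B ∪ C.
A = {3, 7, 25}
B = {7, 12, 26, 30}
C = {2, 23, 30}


A ∪ B = {3, 7, 12, 25, 26, 30}
(A ∪ B) ∪ C = {2, 3, 7, 12, 23, 25, 26, 30}

A ∪ B ∪ C = {2, 3, 7, 12, 23, 25, 26, 30}


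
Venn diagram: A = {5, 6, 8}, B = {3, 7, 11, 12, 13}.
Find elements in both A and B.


A = {5, 6, 8}
B = {3, 7, 11, 12, 13}
Region: in both A and B
Elements: ∅

Elements in both A and B: ∅


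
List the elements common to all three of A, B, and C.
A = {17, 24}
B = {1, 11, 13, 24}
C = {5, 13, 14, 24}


A ∩ B = {24}
(A ∩ B) ∩ C = {24}

A ∩ B ∩ C = {24}


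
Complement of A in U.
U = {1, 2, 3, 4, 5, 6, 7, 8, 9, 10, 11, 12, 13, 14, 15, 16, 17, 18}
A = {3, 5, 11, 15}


Aᶜ = U \ A = elements in U but not in A
U = {1, 2, 3, 4, 5, 6, 7, 8, 9, 10, 11, 12, 13, 14, 15, 16, 17, 18}
A = {3, 5, 11, 15}
Aᶜ = {1, 2, 4, 6, 7, 8, 9, 10, 12, 13, 14, 16, 17, 18}

Aᶜ = {1, 2, 4, 6, 7, 8, 9, 10, 12, 13, 14, 16, 17, 18}


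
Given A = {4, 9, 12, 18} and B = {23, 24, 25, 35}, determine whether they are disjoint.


Disjoint means A ∩ B = ∅.
A ∩ B = ∅
A ∩ B = ∅, so A and B are disjoint.

Yes, A and B are disjoint


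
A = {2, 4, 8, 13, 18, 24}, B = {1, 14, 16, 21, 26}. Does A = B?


Two sets are equal iff they have exactly the same elements.
A = {2, 4, 8, 13, 18, 24}
B = {1, 14, 16, 21, 26}
Differences: {1, 2, 4, 8, 13, 14, 16, 18, 21, 24, 26}
A ≠ B

No, A ≠ B


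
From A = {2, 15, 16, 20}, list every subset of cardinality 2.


|A| = 4, so A has C(4,2) = 6 subsets of size 2.
Enumerate by choosing 2 elements from A at a time:
{2, 15}, {2, 16}, {2, 20}, {15, 16}, {15, 20}, {16, 20}

2-element subsets (6 total): {2, 15}, {2, 16}, {2, 20}, {15, 16}, {15, 20}, {16, 20}


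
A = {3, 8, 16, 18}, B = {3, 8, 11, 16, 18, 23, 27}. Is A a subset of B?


A ⊆ B means every element of A is in B.
All elements of A are in B.
So A ⊆ B.

Yes, A ⊆ B


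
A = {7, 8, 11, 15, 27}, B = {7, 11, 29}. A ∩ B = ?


A ∩ B = elements in both A and B
A = {7, 8, 11, 15, 27}
B = {7, 11, 29}
A ∩ B = {7, 11}

A ∩ B = {7, 11}


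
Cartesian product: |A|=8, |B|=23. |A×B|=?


|A × B| = |A| × |B|
= 8 × 23
= 184

|A × B| = 184


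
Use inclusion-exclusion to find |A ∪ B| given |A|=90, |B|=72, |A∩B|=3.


|A ∪ B| = |A| + |B| - |A ∩ B|
= 90 + 72 - 3
= 159

|A ∪ B| = 159


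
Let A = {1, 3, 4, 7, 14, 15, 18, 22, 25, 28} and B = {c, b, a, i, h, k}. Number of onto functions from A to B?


n = |A| = 10, k = |B| = 6. Surjections via inclusion-exclusion:
S(n,k) = Σ(-1)^i × C(k,i) × (k-i)^n, i=0 to k
i=0: (-1)^0×C(6,0)×6^10 = 60466176
i=1: (-1)^1×C(6,1)×5^10 = -58593750
i=2: (-1)^2×C(6,2)×4^10 = 15728640
i=3: (-1)^3×C(6,3)×3^10 = -1180980
i=4: (-1)^4×C(6,4)×2^10 = 15360
i=5: (-1)^5×C(6,5)×1^10 = -6
i=6: (-1)^6×C(6,6)×0^10 = 0
Total = 16435440

Number of surjections = 16435440


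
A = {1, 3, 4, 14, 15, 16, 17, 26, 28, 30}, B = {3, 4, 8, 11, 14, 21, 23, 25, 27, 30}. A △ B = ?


A △ B = (A \ B) ∪ (B \ A) = elements in exactly one of A or B
A \ B = {1, 15, 16, 17, 26, 28}
B \ A = {8, 11, 21, 23, 25, 27}
A △ B = {1, 8, 11, 15, 16, 17, 21, 23, 25, 26, 27, 28}

A △ B = {1, 8, 11, 15, 16, 17, 21, 23, 25, 26, 27, 28}


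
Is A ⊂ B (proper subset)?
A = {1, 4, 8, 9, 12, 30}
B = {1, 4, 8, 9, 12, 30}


A ⊂ B requires: A ⊆ B AND A ≠ B.
A ⊆ B? Yes
A = B? Yes
A = B, so A is not a PROPER subset.

No, A is not a proper subset of B


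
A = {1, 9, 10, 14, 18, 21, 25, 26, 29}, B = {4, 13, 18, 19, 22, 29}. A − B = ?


A \ B = elements in A but not in B
A = {1, 9, 10, 14, 18, 21, 25, 26, 29}
B = {4, 13, 18, 19, 22, 29}
Remove from A any elements in B
A \ B = {1, 9, 10, 14, 21, 25, 26}

A \ B = {1, 9, 10, 14, 21, 25, 26}


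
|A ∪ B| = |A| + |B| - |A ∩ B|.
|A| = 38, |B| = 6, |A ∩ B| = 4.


|A ∪ B| = |A| + |B| - |A ∩ B|
= 38 + 6 - 4
= 40

|A ∪ B| = 40


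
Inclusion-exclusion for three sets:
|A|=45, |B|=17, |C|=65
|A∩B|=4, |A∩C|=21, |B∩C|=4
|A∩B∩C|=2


|A∪B∪C| = |A|+|B|+|C| - |A∩B|-|A∩C|-|B∩C| + |A∩B∩C|
= 45+17+65 - 4-21-4 + 2
= 127 - 29 + 2
= 100

|A ∪ B ∪ C| = 100


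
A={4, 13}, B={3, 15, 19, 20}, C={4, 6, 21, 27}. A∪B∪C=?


A ∪ B = {3, 4, 13, 15, 19, 20}
(A ∪ B) ∪ C = {3, 4, 6, 13, 15, 19, 20, 21, 27}

A ∪ B ∪ C = {3, 4, 6, 13, 15, 19, 20, 21, 27}


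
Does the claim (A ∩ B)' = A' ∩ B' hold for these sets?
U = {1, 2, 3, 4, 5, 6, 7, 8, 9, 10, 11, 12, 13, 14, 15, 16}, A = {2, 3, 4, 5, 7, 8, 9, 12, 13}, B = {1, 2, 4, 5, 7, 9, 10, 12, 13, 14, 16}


LHS: A ∩ B = {2, 4, 5, 7, 9, 12, 13}
(A ∩ B)' = U \ (A ∩ B) = {1, 3, 6, 8, 10, 11, 14, 15, 16}
A' = {1, 6, 10, 11, 14, 15, 16}, B' = {3, 6, 8, 11, 15}
Claimed RHS: A' ∩ B' = {6, 11, 15}
Identity is INVALID: LHS = {1, 3, 6, 8, 10, 11, 14, 15, 16} but the RHS claimed here equals {6, 11, 15}. The correct form is (A ∩ B)' = A' ∪ B'.

Identity is invalid: (A ∩ B)' = {1, 3, 6, 8, 10, 11, 14, 15, 16} but A' ∩ B' = {6, 11, 15}. The correct De Morgan law is (A ∩ B)' = A' ∪ B'.


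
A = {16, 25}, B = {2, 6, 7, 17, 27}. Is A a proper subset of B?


A ⊂ B requires: A ⊆ B AND A ≠ B.
A ⊆ B? No
A ⊄ B, so A is not a proper subset.

No, A is not a proper subset of B


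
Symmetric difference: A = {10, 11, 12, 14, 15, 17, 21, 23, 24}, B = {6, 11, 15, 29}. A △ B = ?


A △ B = (A \ B) ∪ (B \ A) = elements in exactly one of A or B
A \ B = {10, 12, 14, 17, 21, 23, 24}
B \ A = {6, 29}
A △ B = {6, 10, 12, 14, 17, 21, 23, 24, 29}

A △ B = {6, 10, 12, 14, 17, 21, 23, 24, 29}


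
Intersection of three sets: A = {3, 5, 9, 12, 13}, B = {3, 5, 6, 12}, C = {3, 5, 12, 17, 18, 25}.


A ∩ B = {3, 5, 12}
(A ∩ B) ∩ C = {3, 5, 12}

A ∩ B ∩ C = {3, 5, 12}


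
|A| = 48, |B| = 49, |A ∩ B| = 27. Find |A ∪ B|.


|A ∪ B| = |A| + |B| - |A ∩ B|
= 48 + 49 - 27
= 70

|A ∪ B| = 70


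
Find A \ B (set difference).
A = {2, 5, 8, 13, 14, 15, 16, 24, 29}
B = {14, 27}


A \ B = elements in A but not in B
A = {2, 5, 8, 13, 14, 15, 16, 24, 29}
B = {14, 27}
Remove from A any elements in B
A \ B = {2, 5, 8, 13, 15, 16, 24, 29}

A \ B = {2, 5, 8, 13, 15, 16, 24, 29}


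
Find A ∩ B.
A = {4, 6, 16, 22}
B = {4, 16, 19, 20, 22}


A ∩ B = elements in both A and B
A = {4, 6, 16, 22}
B = {4, 16, 19, 20, 22}
A ∩ B = {4, 16, 22}

A ∩ B = {4, 16, 22}


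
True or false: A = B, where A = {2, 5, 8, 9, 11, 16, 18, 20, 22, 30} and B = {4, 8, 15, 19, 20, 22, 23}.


Two sets are equal iff they have exactly the same elements.
A = {2, 5, 8, 9, 11, 16, 18, 20, 22, 30}
B = {4, 8, 15, 19, 20, 22, 23}
Differences: {2, 4, 5, 9, 11, 15, 16, 18, 19, 23, 30}
A ≠ B

No, A ≠ B


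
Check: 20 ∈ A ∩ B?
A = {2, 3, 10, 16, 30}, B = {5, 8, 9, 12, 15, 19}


A = {2, 3, 10, 16, 30}, B = {5, 8, 9, 12, 15, 19}
A ∩ B = elements in both A and B
A ∩ B = ∅
Checking if 20 ∈ A ∩ B
20 is not in A ∩ B → False

20 ∉ A ∩ B


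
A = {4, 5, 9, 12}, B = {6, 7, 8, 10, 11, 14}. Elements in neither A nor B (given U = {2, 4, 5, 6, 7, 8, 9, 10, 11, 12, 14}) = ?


A = {4, 5, 9, 12}
B = {6, 7, 8, 10, 11, 14}
Region: in neither A nor B (given U = {2, 4, 5, 6, 7, 8, 9, 10, 11, 12, 14})
Elements: {2}

Elements in neither A nor B (given U = {2, 4, 5, 6, 7, 8, 9, 10, 11, 12, 14}): {2}


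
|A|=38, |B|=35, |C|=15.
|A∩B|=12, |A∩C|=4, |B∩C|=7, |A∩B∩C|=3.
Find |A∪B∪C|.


|A∪B∪C| = |A|+|B|+|C| - |A∩B|-|A∩C|-|B∩C| + |A∩B∩C|
= 38+35+15 - 12-4-7 + 3
= 88 - 23 + 3
= 68

|A ∪ B ∪ C| = 68


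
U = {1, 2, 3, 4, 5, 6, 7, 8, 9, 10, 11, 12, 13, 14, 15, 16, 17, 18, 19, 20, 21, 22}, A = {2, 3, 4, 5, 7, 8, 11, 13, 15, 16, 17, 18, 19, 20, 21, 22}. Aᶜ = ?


Aᶜ = U \ A = elements in U but not in A
U = {1, 2, 3, 4, 5, 6, 7, 8, 9, 10, 11, 12, 13, 14, 15, 16, 17, 18, 19, 20, 21, 22}
A = {2, 3, 4, 5, 7, 8, 11, 13, 15, 16, 17, 18, 19, 20, 21, 22}
Aᶜ = {1, 6, 9, 10, 12, 14}

Aᶜ = {1, 6, 9, 10, 12, 14}


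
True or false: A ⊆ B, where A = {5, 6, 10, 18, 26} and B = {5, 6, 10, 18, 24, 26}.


A ⊆ B means every element of A is in B.
All elements of A are in B.
So A ⊆ B.

Yes, A ⊆ B


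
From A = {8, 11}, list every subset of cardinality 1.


|A| = 2, so A has C(2,1) = 2 subsets of size 1.
Enumerate by choosing 1 elements from A at a time:
{8}, {11}

1-element subsets (2 total): {8}, {11}


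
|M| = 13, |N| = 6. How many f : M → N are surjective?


n = |M| = 13, k = |N| = 6. Surjections via inclusion-exclusion:
S(n,k) = Σ(-1)^i × C(k,i) × (k-i)^n, i=0 to k
i=0: (-1)^0×C(6,0)×6^13 = 13060694016
i=1: (-1)^1×C(6,1)×5^13 = -7324218750
i=2: (-1)^2×C(6,2)×4^13 = 1006632960
i=3: (-1)^3×C(6,3)×3^13 = -31886460
i=4: (-1)^4×C(6,4)×2^13 = 122880
i=5: (-1)^5×C(6,5)×1^13 = -6
i=6: (-1)^6×C(6,6)×0^13 = 0
Total = 6711344640

Number of surjections = 6711344640


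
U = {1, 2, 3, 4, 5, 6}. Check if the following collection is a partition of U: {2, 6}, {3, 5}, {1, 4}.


A partition requires: (1) non-empty parts, (2) pairwise disjoint, (3) union = U
Parts: {2, 6}, {3, 5}, {1, 4}
Union of parts: {1, 2, 3, 4, 5, 6}
U = {1, 2, 3, 4, 5, 6}
All non-empty? True
Pairwise disjoint? True
Covers U? True

Yes, valid partition


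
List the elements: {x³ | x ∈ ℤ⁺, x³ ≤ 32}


Checking each candidate:
Condition: positive perfect cubes ≤ 32
Result = {1, 8, 27}

{1, 8, 27}


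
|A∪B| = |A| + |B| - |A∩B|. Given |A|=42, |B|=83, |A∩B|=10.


|A ∪ B| = |A| + |B| - |A ∩ B|
= 42 + 83 - 10
= 115

|A ∪ B| = 115


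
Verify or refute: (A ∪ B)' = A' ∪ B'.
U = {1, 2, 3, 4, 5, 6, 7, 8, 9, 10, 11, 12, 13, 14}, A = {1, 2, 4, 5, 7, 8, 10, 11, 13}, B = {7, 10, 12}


LHS: A ∪ B = {1, 2, 4, 5, 7, 8, 10, 11, 12, 13}
(A ∪ B)' = U \ (A ∪ B) = {3, 6, 9, 14}
A' = {3, 6, 9, 12, 14}, B' = {1, 2, 3, 4, 5, 6, 8, 9, 11, 13, 14}
Claimed RHS: A' ∪ B' = {1, 2, 3, 4, 5, 6, 8, 9, 11, 12, 13, 14}
Identity is INVALID: LHS = {3, 6, 9, 14} but the RHS claimed here equals {1, 2, 3, 4, 5, 6, 8, 9, 11, 12, 13, 14}. The correct form is (A ∪ B)' = A' ∩ B'.

Identity is invalid: (A ∪ B)' = {3, 6, 9, 14} but A' ∪ B' = {1, 2, 3, 4, 5, 6, 8, 9, 11, 12, 13, 14}. The correct De Morgan law is (A ∪ B)' = A' ∩ B'.


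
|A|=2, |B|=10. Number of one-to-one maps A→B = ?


An injection sends each of |A| = 2 inputs to a distinct output in B.
# injections = |B|·(|B|-1)·…·(|B|-|A|+1) = 10! / (10 - 2)!
= 10 × 9
= 90

Number of injections = 90


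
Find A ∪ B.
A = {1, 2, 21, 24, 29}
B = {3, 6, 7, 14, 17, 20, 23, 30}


A ∪ B = all elements in A or B (or both)
A = {1, 2, 21, 24, 29}
B = {3, 6, 7, 14, 17, 20, 23, 30}
A ∪ B = {1, 2, 3, 6, 7, 14, 17, 20, 21, 23, 24, 29, 30}

A ∪ B = {1, 2, 3, 6, 7, 14, 17, 20, 21, 23, 24, 29, 30}


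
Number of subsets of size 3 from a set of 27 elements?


C(n,k) = n! / (k!(n-k)!)
C(27,3) = 27! / (3!24!)
= 2925

C(27,3) = 2925


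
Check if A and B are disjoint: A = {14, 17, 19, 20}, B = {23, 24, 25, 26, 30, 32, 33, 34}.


Disjoint means A ∩ B = ∅.
A ∩ B = ∅
A ∩ B = ∅, so A and B are disjoint.

Yes, A and B are disjoint


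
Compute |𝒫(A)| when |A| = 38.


Number of subsets = 2^n
= 2^38
= 274877906944

|P(A)| = 274877906944


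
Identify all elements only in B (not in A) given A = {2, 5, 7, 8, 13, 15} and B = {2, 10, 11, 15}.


A = {2, 5, 7, 8, 13, 15}
B = {2, 10, 11, 15}
Region: only in B (not in A)
Elements: {10, 11}

Elements only in B (not in A): {10, 11}


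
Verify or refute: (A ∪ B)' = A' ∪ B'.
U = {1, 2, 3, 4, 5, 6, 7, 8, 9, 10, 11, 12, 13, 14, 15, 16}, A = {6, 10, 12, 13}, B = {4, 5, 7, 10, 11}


LHS: A ∪ B = {4, 5, 6, 7, 10, 11, 12, 13}
(A ∪ B)' = U \ (A ∪ B) = {1, 2, 3, 8, 9, 14, 15, 16}
A' = {1, 2, 3, 4, 5, 7, 8, 9, 11, 14, 15, 16}, B' = {1, 2, 3, 6, 8, 9, 12, 13, 14, 15, 16}
Claimed RHS: A' ∪ B' = {1, 2, 3, 4, 5, 6, 7, 8, 9, 11, 12, 13, 14, 15, 16}
Identity is INVALID: LHS = {1, 2, 3, 8, 9, 14, 15, 16} but the RHS claimed here equals {1, 2, 3, 4, 5, 6, 7, 8, 9, 11, 12, 13, 14, 15, 16}. The correct form is (A ∪ B)' = A' ∩ B'.

Identity is invalid: (A ∪ B)' = {1, 2, 3, 8, 9, 14, 15, 16} but A' ∪ B' = {1, 2, 3, 4, 5, 6, 7, 8, 9, 11, 12, 13, 14, 15, 16}. The correct De Morgan law is (A ∪ B)' = A' ∩ B'.


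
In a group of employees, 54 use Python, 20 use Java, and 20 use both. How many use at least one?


|A ∪ B| = |A| + |B| - |A ∩ B|
= 54 + 20 - 20
= 54

|A ∪ B| = 54


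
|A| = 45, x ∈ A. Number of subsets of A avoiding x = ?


Subsets of A avoiding x are subsets of A \ {x}, which has 44 elements.
Count = 2^(n-1) = 2^44
= 17592186044416

Number of subsets avoiding x = 17592186044416


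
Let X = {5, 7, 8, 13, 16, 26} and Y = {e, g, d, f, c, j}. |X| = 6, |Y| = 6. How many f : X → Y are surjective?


n = |X| = 6, k = |Y| = 6. Surjections via inclusion-exclusion:
S(n,k) = Σ(-1)^i × C(k,i) × (k-i)^n, i=0 to k
i=0: (-1)^0×C(6,0)×6^6 = 46656
i=1: (-1)^1×C(6,1)×5^6 = -93750
i=2: (-1)^2×C(6,2)×4^6 = 61440
i=3: (-1)^3×C(6,3)×3^6 = -14580
i=4: (-1)^4×C(6,4)×2^6 = 960
i=5: (-1)^5×C(6,5)×1^6 = -6
i=6: (-1)^6×C(6,6)×0^6 = 0
Total = 720

Number of surjections = 720


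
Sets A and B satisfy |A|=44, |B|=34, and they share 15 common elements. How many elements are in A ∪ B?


|A ∪ B| = |A| + |B| - |A ∩ B|
= 44 + 34 - 15
= 63

|A ∪ B| = 63


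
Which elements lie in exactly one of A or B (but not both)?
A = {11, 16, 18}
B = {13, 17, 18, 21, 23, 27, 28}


A △ B = (A \ B) ∪ (B \ A) = elements in exactly one of A or B
A \ B = {11, 16}
B \ A = {13, 17, 21, 23, 27, 28}
A △ B = {11, 13, 16, 17, 21, 23, 27, 28}

A △ B = {11, 13, 16, 17, 21, 23, 27, 28}


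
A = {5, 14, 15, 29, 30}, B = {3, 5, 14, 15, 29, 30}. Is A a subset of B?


A ⊆ B means every element of A is in B.
All elements of A are in B.
So A ⊆ B.

Yes, A ⊆ B


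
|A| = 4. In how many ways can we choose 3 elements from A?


C(n,k) = n! / (k!(n-k)!)
C(4,3) = 4! / (3!1!)
= 4

C(4,3) = 4


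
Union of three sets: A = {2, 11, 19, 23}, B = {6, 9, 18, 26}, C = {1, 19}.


A ∪ B = {2, 6, 9, 11, 18, 19, 23, 26}
(A ∪ B) ∪ C = {1, 2, 6, 9, 11, 18, 19, 23, 26}

A ∪ B ∪ C = {1, 2, 6, 9, 11, 18, 19, 23, 26}


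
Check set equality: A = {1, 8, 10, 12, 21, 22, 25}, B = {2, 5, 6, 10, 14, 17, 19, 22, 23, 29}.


Two sets are equal iff they have exactly the same elements.
A = {1, 8, 10, 12, 21, 22, 25}
B = {2, 5, 6, 10, 14, 17, 19, 22, 23, 29}
Differences: {1, 2, 5, 6, 8, 12, 14, 17, 19, 21, 23, 25, 29}
A ≠ B

No, A ≠ B


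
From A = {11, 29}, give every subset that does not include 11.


A subset of A that omits 11 is a subset of A \ {11}, so there are 2^(n-1) = 2^1 = 2 of them.
Subsets excluding 11: ∅, {29}

Subsets excluding 11 (2 total): ∅, {29}


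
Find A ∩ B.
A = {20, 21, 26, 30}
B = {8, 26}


A ∩ B = elements in both A and B
A = {20, 21, 26, 30}
B = {8, 26}
A ∩ B = {26}

A ∩ B = {26}


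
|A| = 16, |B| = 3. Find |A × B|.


|A × B| = |A| × |B|
= 16 × 3
= 48

|A × B| = 48


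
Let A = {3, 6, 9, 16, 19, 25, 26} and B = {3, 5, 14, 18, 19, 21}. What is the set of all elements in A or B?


A ∪ B = all elements in A or B (or both)
A = {3, 6, 9, 16, 19, 25, 26}
B = {3, 5, 14, 18, 19, 21}
A ∪ B = {3, 5, 6, 9, 14, 16, 18, 19, 21, 25, 26}

A ∪ B = {3, 5, 6, 9, 14, 16, 18, 19, 21, 25, 26}
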